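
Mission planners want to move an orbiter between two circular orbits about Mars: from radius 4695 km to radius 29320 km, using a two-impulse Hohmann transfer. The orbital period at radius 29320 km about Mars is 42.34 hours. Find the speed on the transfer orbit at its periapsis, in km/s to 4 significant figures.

From Kepler's third law T² = 4π²r³/μ at r = 29320 km, T = 42.34 hours = 42.34 × 3600 s = 1.52424×10^5 s: μ = 4π²r³/T² = 42829.7 km³/s².
The Hohmann ellipse has a_t = (r₁ + r₂)/2 = 17007.5 km.
At periapsis, r = 4695 km.
Vis-viva: v = √[μ(2/r − 1/a_t)] = √[42829.7 × (2/4695 − 1/17007.5)] = 3.966 km/s.

v = 3.966 km/s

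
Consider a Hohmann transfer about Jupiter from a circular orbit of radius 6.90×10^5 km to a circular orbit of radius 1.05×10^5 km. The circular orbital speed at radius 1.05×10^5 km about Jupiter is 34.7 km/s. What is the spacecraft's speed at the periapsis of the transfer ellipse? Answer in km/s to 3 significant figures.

v = 45.7 km/s

From the circular-orbit relation v² = μ/r at r = 1.05×10^5 km: μ = v²r = (34.7)² × 1.05×10^5 = 1.26429×10^8 km³/s².
The Hohmann ellipse has a_t = (r₁ + r₂)/2 = 3.975×10^5 km.
At periapsis, r = 1.050×10^5 km.
From the vis-viva equation, v = √[μ(2/r − 1/a_t)] = 45.72 km/s.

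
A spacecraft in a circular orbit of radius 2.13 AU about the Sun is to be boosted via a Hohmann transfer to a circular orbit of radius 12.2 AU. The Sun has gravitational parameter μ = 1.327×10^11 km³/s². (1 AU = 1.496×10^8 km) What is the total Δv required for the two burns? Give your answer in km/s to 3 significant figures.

In km: r₁ = 2.13 × 1.496×10^8 = 3.18648×10^8 km; r₂ = 12.2 × 1.496×10^8 = 1.82512×10^9 km.
Semi-major axis of the transfer orbit: a_t = (3.18648×10^8 + 1.82512×10^9)/2 = 1.071884×10^9 km.
At r₁ the circular-orbit speed is v₁ = √(μ/r₁) = 20.407 km/s.
Transfer-orbit speed at r₁ (vis-viva): v_p = √[μ(2/r₁ − 1/a_t)] = 26.629 km/s.
First burn Δv₁ = |v_p − v₁| = 6.222 km/s.
At r₂, v₂ = √(μ/r₂) = 8.527 km/s.
Transfer-orbit speed at r₂: v_a = √[μ(2/r₂ − 1/a_t)] = 4.649 km/s.
Second burn Δv₂ = |v₂ − v_a| = 3.878 km/s.
Total Δv = Δv₁ + Δv₂ = 10.10 km/s.

Δv = 10.1 km/s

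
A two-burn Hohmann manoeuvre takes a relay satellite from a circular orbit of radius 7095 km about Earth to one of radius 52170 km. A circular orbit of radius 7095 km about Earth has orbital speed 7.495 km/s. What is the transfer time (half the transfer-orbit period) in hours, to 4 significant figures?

From the circular-orbit relation v² = μ/r at r = 7095 km: μ = v²r = (7.495)² × 7095 = 3.98562×10^5 km³/s².
Semi-major axis of the transfer orbit: a_t = (7095 + 52170)/2 = 29632.5 km.
By Kepler's third law the transfer-orbit period is T = 2π√(a_t³/μ), so t = T/2 = 25384 s.
Converting: 25384 s ÷ 3600 s/hour = 7.051 hours.

t = 7.051 hours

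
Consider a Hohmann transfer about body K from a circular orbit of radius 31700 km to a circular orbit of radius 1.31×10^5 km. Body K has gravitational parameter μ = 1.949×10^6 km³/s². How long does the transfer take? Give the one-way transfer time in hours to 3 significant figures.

t = 14.5 hours

The Hohmann ellipse has a_t = (r₁ + r₂)/2 = 81350 km.
Transfer time t = π√(a_t³/μ) = π√((81350)³ / 1.949×10^6) = 52210 s.
Converting: 52210 s ÷ 3600 s/hour = 14.5 hours.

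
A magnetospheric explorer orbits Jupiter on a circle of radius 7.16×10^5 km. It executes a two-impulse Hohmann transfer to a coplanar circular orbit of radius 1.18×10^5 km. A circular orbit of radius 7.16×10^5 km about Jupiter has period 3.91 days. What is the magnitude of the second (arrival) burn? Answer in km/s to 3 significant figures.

Δv₂ = 10.2 km/s

From Kepler's third law T² = 4π²r³/μ at r = 7.16×10^5 km, T = 3.91 days = 3.91 × 86400 s = 3.37824×10^5 s: μ = 4π²r³/T² = 1.26975×10^8 km³/s².
Semi-major axis of the transfer orbit: a_t = (7.160×10^5 + 1.180×10^5)/2 = 4.170×10^5 km.
Circular speed at r = 1.180×10^5 km: v_c = √(μ/r) = 32.80 km/s.
Transfer-orbit speed at the same r (vis-viva, a = a_t): v_t = √[μ(2/r − 1/a_t)] = 42.98 km/s.
Δv₂ = |v_t − v_c| = |42.98 − 32.80| = 10.18 km/s.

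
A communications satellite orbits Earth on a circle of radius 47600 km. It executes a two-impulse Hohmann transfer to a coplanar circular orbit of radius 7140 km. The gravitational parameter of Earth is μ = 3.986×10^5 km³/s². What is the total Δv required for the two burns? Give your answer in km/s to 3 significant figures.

The Hohmann ellipse has a_t = (r₁ + r₂)/2 = 27370 km.
At r₁ the circular-orbit speed is v₁ = √(μ/r₁) = 2.89378 km/s.
Transfer-orbit speed at r₁ (v² = μ(2/r − 1/a)): v_a = √[μ(2/r₁ − 1/a_t)] = 1.47801 km/s.
First burn Δv₁ = |v_a − v₁| = 1.41577 km/s.
At r₂, v₂ = √(μ/r₂) = 7.47170 km/s.
Transfer-orbit speed at r₂: v_p = √[μ(2/r₂ − 1/a_t)] = 9.85339 km/s.
Second burn Δv₂ = |v₂ − v_p| = 2.38169 km/s.
Δv = Δv₁ + Δv₂ = 1.41577 + 2.38169 = 3.797 km/s.

Δv = 3.80 km/s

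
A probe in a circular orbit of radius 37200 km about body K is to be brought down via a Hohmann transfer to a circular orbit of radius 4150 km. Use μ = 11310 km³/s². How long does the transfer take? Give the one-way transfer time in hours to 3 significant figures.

t = 24.4 hours

Semi-major axis of the transfer orbit: a_t = (37200 + 4150)/2 = 20675 km.
Transfer time t = π√(a_t³/μ) = π√((20675)³ / 11310) = 87820 s.
Converting: 87820 s ÷ 3600 s/hour = 24.4 hours.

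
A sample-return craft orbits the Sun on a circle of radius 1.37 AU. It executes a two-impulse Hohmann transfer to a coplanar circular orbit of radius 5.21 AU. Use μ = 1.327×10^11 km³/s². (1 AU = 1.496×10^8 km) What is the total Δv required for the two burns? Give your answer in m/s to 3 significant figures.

In km: r₁ = 1.37 × 1.496×10^8 = 2.04952×10^8 km; r₂ = 5.21 × 1.496×10^8 = 7.79416×10^8 km.
The Hohmann ellipse has a_t = (r₁ + r₂)/2 = 4.92184×10^8 km.
At r₁ the circular-orbit speed is v₁ = √(μ/r₁) = 25.4454 km/s.
Transfer-orbit speed at r₁ (vis-viva equation): v_p = √[μ(2/r₁ − 1/a_t)] = 32.0207 km/s.
First burn Δv₁ = |v_p − v₁| = 6.575 km/s.
Circular speed at r₂: v₂ = √(μ/r₂) = 13.048 km/s.
Transfer-orbit speed at r₂: v_a = √[μ(2/r₂ − 1/a_t)] = 8.4200 km/s.
Second burn Δv₂ = |v₂ − v_a| = 4.628 km/s.
Δv = Δv₁ + Δv₂ = 6.575 + 4.628 = 11.20 km/s.

Δv = 11200 m/s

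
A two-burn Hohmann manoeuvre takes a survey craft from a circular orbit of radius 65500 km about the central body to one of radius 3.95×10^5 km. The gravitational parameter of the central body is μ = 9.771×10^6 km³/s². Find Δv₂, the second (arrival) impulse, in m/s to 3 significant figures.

Semi-major axis of the transfer orbit: a_t = (65500 + 3.950×10^5)/2 = 2.3025×10^5 km.
Circular speed at r = 3.950×10^5 km: v_c = √(μ/r) = 4.974 km/s.
Transfer-orbit speed at the same r (vis-viva, a = a_t): v_t = √[μ(2/r − 1/a_t)] = 2.653 km/s.
Δv₂ = |v_t − v_c| = |2.653 − 4.974| = 2.321 km/s.

Δv₂ = 2320 m/s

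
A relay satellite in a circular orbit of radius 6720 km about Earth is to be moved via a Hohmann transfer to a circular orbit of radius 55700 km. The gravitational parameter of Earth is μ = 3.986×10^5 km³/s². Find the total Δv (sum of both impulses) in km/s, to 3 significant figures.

Semi-major axis of the transfer orbit: a_t = (6720 + 55700)/2 = 31210 km.
Circular speed at r₁: v₁ = √(μ/r₁) = √(3.986×10^5/6720) = 7.7017 km/s.
Transfer-orbit speed at r₁ (v² = μ(2/r − 1/a)): v_p = √[μ(2/r₁ − 1/a_t)] = 10.289 km/s.
First burn Δv₁ = |v_p − v₁| = 2.587 km/s.
Circular speed at r₂: v₂ = √(μ/r₂) = 2.675 km/s.
Transfer-orbit speed at r₂: v_a = √[μ(2/r₂ − 1/a_t)] = 1.241 km/s.
Second burn Δv₂ = |v₂ − v_a| = 1.434 km/s.
Δv = Δv₁ + Δv₂ = 2.587 + 1.434 = 4.021 km/s.

Δv = 4.02 km/s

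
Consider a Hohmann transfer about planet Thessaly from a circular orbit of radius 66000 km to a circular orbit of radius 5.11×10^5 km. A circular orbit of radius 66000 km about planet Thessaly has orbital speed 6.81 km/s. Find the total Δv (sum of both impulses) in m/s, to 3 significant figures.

Δv = 3530 m/s

From the circular-orbit relation v² = μ/r at r = 66000 km: μ = v²r = (6.81)² × 66000 = 3.06082×10^6 km³/s².
The Hohmann ellipse has a_t = (r₁ + r₂)/2 = 2.885×10^5 km.
At r₁ the circular-orbit speed is v₁ = √(μ/r₁) = 6.810 km/s.
On the transfer ellipse at r₁, vis-viva equation gives v_p = √[μ(2/r₁ − 1/a_t)] = 9.063 km/s.
First burn Δv₁ = |v_p − v₁| = 2.253 km/s.
At r₂, v₂ = √(μ/r₂) = 2.4474 km/s.
Transfer-orbit speed at r₂: v_a = √[μ(2/r₂ − 1/a_t)] = 1.1706 km/s.
Second burn Δv₂ = |v₂ − v_a| = 1.277 km/s.
Total Δv = Δv₁ + Δv₂ = 3.530 km/s.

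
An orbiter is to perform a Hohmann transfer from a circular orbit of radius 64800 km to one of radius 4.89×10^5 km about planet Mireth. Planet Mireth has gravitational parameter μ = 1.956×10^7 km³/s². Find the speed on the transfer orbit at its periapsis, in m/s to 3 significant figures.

The Hohmann ellipse has a_t = (r₁ + r₂)/2 = 2.769×10^5 km.
At periapsis, r = 64800 km.
Applying v² = μ(2/r − 1/a_t): v = 23.09 km/s.

v = 23100 m/s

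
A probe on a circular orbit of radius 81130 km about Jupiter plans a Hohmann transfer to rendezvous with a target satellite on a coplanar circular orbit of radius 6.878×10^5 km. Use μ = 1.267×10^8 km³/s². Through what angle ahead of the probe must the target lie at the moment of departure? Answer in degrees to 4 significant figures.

φ = 104.8°

Transfer-ellipse semi-major axis a_t = (r₁ + r₂)/2 = (81130 + 6.878×10^5)/2 = 3.84465×10^5 km.
The half-period of the transfer ellipse is t = π√(a_t³/μ) = 66530 s.
Target angular speed ω₂ = √(μ/r₂³) = 1.973×10^-5 rad/s.
Angle swept by the target during transfer: ω₂·t = 1.313 rad = 75.23°.
The probe traverses 180° on the transfer ellipse, so the target must lead by 180° − 75.23° = 104.8°.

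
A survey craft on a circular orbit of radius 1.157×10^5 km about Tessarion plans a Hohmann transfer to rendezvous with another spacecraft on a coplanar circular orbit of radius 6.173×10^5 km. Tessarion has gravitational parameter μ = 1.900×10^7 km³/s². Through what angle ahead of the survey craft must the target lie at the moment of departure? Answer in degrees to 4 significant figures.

The Hohmann ellipse has a_t = (r₁ + r₂)/2 = 3.665×10^5 km.
Transfer time t = π√(a_t³/μ) = 1.5991×10^5 s.
Target angular speed ω₂ = √(μ/r₂³) = 8.9874×10^-6 rad/s.
Angle swept by the target during transfer: ω₂·t = 1.4372 rad = 82.35°.
The survey craft traverses 180° on the transfer ellipse, so the target must lead by 180° − 82.35° = 97.65°.

φ = 97.65°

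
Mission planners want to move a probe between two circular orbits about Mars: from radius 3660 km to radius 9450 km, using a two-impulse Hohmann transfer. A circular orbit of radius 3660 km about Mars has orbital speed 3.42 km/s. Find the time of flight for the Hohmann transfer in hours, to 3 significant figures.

From the circular-orbit relation v² = μ/r at r = 3660 km: μ = v²r = (3.42)² × 3660 = 42808.8 km³/s².
The Hohmann ellipse has a_t = (r₁ + r₂)/2 = 6555 km.
By Kepler's third law the transfer-orbit period is T = 2π√(a_t³/μ), so t = T/2 = 8058 s.
Converting: 8058 s ÷ 3600 s/hour = 2.24 hours.

t = 2.24 hours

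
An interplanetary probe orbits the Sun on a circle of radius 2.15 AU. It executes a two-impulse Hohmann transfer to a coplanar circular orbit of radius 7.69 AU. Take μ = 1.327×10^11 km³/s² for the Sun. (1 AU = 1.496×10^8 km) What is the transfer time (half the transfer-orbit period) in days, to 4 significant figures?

In km: r₁ = 2.15 × 1.496×10^8 = 3.2164×10^8 km; r₂ = 7.69 × 1.496×10^8 = 1.150424×10^9 km.
Semi-major axis of the transfer orbit: a_t = (3.2164×10^8 + 1.150424×10^9)/2 = 7.36032×10^8 km.
Transfer time t = π√(a_t³/μ) = π√((7.36032×10^8)³ / 1.327×10^11) = 1.722×10^8 s.
Converting: 1.722×10^8 s ÷ 86400 s/day = 1993 days.

t = 1993 days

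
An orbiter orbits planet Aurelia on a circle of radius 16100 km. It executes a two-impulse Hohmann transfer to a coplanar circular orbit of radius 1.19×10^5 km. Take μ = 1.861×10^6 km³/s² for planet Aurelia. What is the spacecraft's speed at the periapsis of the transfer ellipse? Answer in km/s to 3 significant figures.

v = 14.3 km/s

The Hohmann ellipse has a_t = (r₁ + r₂)/2 = 67550 km.
The periapsis of the transfer ellipse is at r = 16100 km.
Applying v² = μ(2/r − 1/a_t): v = 14.27 km/s.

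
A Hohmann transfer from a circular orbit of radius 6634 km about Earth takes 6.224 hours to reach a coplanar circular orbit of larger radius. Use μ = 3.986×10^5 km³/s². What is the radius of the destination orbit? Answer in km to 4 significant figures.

r₂ = 47900 km

Transfer time t = 6.224 hours = 22406.4 s, and t = π√(a_t³/μ).
So a_t = (μ t²/π²)^(1/3) = (3.986×10^5 × (22406.4)² / π²)^(1/3) = 27268 km.
Since a_t = (r₁ + r₂)/2, r₂ = 2a_t − r₁ = 2×27268 − 6634 = 47902 km.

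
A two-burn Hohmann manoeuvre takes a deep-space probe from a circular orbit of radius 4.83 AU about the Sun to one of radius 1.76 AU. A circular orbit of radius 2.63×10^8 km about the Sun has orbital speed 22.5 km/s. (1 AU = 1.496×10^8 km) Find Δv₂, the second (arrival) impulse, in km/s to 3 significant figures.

From the circular-orbit relation v² = μ/r at r = 2.63×10^8 km: μ = v²r = (22.5)² × 2.63×10^8 = 1.33144×10^11 km³/s².
In km: r₁ = 4.83 × 1.496×10^8 = 7.22568×10^8 km; r₂ = 1.76 × 1.496×10^8 = 2.63296×10^8 km.
The Hohmann ellipse has a_t = (r₁ + r₂)/2 = 4.92932×10^8 km.
Circular speed at r = 2.63296×10^8 km: v_c = √(μ/r) = 22.487 km/s.
Transfer-orbit speed at the same r (vis-viva, a = a_t): v_t = √[μ(2/r − 1/a_t)] = 27.226 km/s.
Δv₂ = |v_t − v_c| = |27.226 − 22.487| = 4.739 km/s.

Δv₂ = 4.74 km/s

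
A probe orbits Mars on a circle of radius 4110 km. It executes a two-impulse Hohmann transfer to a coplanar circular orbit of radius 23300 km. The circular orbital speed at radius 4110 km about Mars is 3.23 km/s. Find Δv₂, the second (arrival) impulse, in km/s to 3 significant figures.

Δv₂ = 0.614 km/s

From the circular-orbit relation v² = μ/r at r = 4110 km: μ = v²r = (3.23)² × 4110 = 42879.2 km³/s².
The Hohmann ellipse has a_t = (r₁ + r₂)/2 = 13705 km.
Circular speed at r = 23300 km: v_c = √(μ/r) = 1.3566 km/s.
Vis-viva on the transfer ellipse at r = 23300 km gives v_t = √[μ(2/r − 1/a_t)] = 0.74289 km/s.
Δv₂ = |v_t − v_c| = |0.74289 − 1.3566| = 0.6137 km/s.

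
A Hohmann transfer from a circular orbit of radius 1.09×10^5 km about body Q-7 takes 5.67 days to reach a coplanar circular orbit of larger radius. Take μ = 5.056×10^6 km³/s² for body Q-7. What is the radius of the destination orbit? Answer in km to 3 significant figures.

r₂ = 8.85×10^5 km

Transfer time t = 5.67 days = 4.89888×10^5 s, and t = π√(a_t³/μ).
So a_t = (μ t²/π²)^(1/3) = (5.056×10^6 × (4.89888×10^5)² / π²)^(1/3) = 4.9724×10^5 km.
Since a_t = (r₁ + r₂)/2, r₂ = 2a_t − r₁ = 2×4.9724×10^5 − 1.090×10^5 = 8.8548×10^5 km.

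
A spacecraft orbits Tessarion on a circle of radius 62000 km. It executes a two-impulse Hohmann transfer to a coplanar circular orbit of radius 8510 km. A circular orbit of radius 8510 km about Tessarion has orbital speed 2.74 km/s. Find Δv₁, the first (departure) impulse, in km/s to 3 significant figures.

From the circular-orbit relation v² = μ/r at r = 8510 km: μ = v²r = (2.74)² × 8510 = 63889.7 km³/s².
Transfer-ellipse semi-major axis a_t = (r₁ + r₂)/2 = (62000 + 8510)/2 = 35255 km.
On the circular orbit at r = 62000 km, v_c = √(μ/r) = 1.0151 km/s.
Vis-viva on the transfer ellipse at r = 62000 km gives v_t = √[μ(2/r − 1/a_t)] = 0.49874 km/s.
Δv₁ = |v_t − v_c| = |0.49874 − 1.0151| = 0.5164 km/s.

Δv₁ = 0.516 km/s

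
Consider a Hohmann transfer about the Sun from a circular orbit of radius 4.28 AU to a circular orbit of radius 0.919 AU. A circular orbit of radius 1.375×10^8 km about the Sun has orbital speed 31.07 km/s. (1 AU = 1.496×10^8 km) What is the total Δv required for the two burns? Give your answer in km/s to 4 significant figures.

Δv = 14.64 km/s

From the circular-orbit relation v² = μ/r at r = 1.375×10^8 km: μ = v²r = (31.07)² × 1.375×10^8 = 1.32735×10^11 km³/s².
In km: r₁ = 4.28 × 1.496×10^8 = 6.40288×10^8 km; r₂ = 0.919 × 1.496×10^8 = 1.374824×10^8 km.
The Hohmann ellipse has a_t = (r₁ + r₂)/2 = 3.888852×10^8 km.
At r₁ the circular-orbit speed is v₁ = √(μ/r₁) = 14.3981 km/s.
Transfer-orbit speed at r₁ (vis-viva): v_a = √[μ(2/r₁ − 1/a_t)] = 8.56087 km/s.
First burn Δv₁ = |v_a − v₁| = 5.8372 km/s.
Circular speed at r₂: v₂ = √(μ/r₂) = 31.072 km/s.
Transfer-orbit speed at r₂: v_p = √[μ(2/r₂ − 1/a_t)] = 39.870 km/s.
Second burn Δv₂ = |v₂ − v_p| = 8.7980 km/s.
Δv = Δv₁ + Δv₂ = 5.8372 + 8.7980 = 14.64 km/s.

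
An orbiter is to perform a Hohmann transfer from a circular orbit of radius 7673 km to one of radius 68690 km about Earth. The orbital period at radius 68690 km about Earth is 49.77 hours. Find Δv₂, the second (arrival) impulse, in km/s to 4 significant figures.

From Kepler's third law T² = 4π²r³/μ at r = 68690 km, T = 49.77 hours = 49.77 × 3600 s = 1.79172×10^5 s: μ = 4π²r³/T² = 3.98566×10^5 km³/s².
Semi-major axis of the transfer orbit: a_t = (7673 + 68690)/2 = 38181.5 km.
Circular speed at r = 68690 km: v_c = √(μ/r) = 2.409 km/s.
Vis-viva on the transfer ellipse at r = 68690 km gives v_t = √[μ(2/r − 1/a_t)] = 1.080 km/s.
Δv₂ = |v_t − v_c| = |1.080 − 2.409| = 1.329 km/s.

Δv₂ = 1.329 km/s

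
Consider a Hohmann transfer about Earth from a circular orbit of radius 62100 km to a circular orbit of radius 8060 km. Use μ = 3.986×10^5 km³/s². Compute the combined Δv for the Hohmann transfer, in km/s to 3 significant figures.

Semi-major axis of the transfer orbit: a_t = (62100 + 8060)/2 = 35080 km.
At r₁ the circular-orbit speed is v₁ = √(μ/r₁) = 2.5335 km/s.
Transfer-orbit speed at r₁ (v² = μ(2/r − 1/a)): v_a = √[μ(2/r₁ − 1/a_t)] = 1.2144 km/s.
First burn Δv₁ = |v_a − v₁| = 1.319 km/s.
At r₂, v₂ = √(μ/r₂) = 7.0324 km/s.
Transfer-orbit speed at r₂: v_p = √[μ(2/r₂ − 1/a_t)] = 9.3566 km/s.
Second burn Δv₂ = |v₂ − v_p| = 2.324 km/s.
Total Δv = Δv₁ + Δv₂ = 3.643 km/s.

Δv = 3.64 km/s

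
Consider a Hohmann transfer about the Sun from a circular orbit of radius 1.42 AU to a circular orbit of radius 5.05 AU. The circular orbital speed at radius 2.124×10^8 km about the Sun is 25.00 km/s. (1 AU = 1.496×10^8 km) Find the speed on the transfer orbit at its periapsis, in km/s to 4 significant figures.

From the circular-orbit relation v² = μ/r at r = 2.124×10^8 km: μ = v²r = (25.00)² × 2.124×10^8 = 1.32750×10^11 km³/s².
In km: r₁ = 1.42 × 1.496×10^8 = 2.12432×10^8 km; r₂ = 5.05 × 1.496×10^8 = 7.5548×10^8 km.
The Hohmann ellipse has a_t = (r₁ + r₂)/2 = 4.83956×10^8 km.
The periapsis of the transfer ellipse is at r = 2.12432×10^8 km.
Applying v² = μ(2/r − 1/a_t): v = 31.23 km/s.

v = 31.23 km/s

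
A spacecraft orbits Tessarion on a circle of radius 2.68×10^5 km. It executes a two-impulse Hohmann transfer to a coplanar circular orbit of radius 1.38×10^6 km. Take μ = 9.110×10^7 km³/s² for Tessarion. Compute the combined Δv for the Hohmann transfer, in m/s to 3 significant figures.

The Hohmann ellipse has a_t = (r₁ + r₂)/2 = 8.240×10^5 km.
Circular speed at r₁: v₁ = √(μ/r₁) = √(9.110×10^7/2.680×10^5) = 18.437 km/s.
Transfer-orbit speed at r₁ (vis-viva): v_p = √[μ(2/r₁ − 1/a_t)] = 23.860 km/s.
First burn Δv₁ = |v_p − v₁| = 5.423 km/s.
Circular speed at r₂: v₂ = √(μ/r₂) = 8.125 km/s.
Transfer-orbit speed at r₂: v_a = √[μ(2/r₂ − 1/a_t)] = 4.634 km/s.
Second burn Δv₂ = |v₂ − v_a| = 3.491 km/s.
Total Δv = Δv₁ + Δv₂ = 8.914 km/s.

Δv = 8910 m/s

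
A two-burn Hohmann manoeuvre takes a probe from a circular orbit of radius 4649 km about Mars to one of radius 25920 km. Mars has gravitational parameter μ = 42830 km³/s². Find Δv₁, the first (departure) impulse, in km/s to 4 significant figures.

Δv₁ = 0.9174 km/s

Semi-major axis of the transfer orbit: a_t = (4649 + 25920)/2 = 15284.5 km.
On the circular orbit at r = 4649 km, v_c = √(μ/r) = 3.0352 km/s.
Vis-viva on the transfer ellipse at r = 4649 km gives v_t = √[μ(2/r − 1/a_t)] = 3.9526 km/s.
Δv₁ = |v_t − v_c| = |3.9526 − 3.0352| = 0.9174 km/s.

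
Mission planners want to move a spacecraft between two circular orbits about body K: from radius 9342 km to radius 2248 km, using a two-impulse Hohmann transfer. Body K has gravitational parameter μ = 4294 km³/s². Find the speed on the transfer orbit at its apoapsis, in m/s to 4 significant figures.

Semi-major axis of the transfer orbit: a_t = (9342 + 2248)/2 = 5795 km.
At apoapsis, r = 9342 km.
Vis-viva: v = √[μ(2/r − 1/a_t)] = √[4294 × (2/9342 − 1/5795)] = 0.4223 km/s.

v = 422.3 m/s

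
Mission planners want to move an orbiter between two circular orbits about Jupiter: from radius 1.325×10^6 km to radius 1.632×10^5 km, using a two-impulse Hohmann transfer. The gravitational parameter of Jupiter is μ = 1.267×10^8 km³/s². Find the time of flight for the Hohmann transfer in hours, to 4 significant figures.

t = 49.76 hours

Semi-major axis of the transfer orbit: a_t = (1.325×10^6 + 1.632×10^5)/2 = 7.441×10^5 km.
Transfer time t = π√(a_t³/μ) = π√((7.441×10^5)³ / 1.267×10^8) = 1.7915×10^5 s.
Converting: 1.7915×10^5 s ÷ 3600 s/hour = 49.76 hours.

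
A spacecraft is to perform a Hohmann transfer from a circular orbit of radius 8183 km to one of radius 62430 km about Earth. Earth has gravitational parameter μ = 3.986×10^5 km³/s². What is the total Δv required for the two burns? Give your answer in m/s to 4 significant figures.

Transfer-ellipse semi-major axis a_t = (r₁ + r₂)/2 = (8183 + 62430)/2 = 35306.5 km.
At r₁ the circular-orbit speed is v₁ = √(μ/r₁) = 6.9793 km/s.
On the transfer ellipse at r₁, v² = μ(2/r − 1/a) gives v_p = √[μ(2/r₁ − 1/a_t)] = 9.2807 km/s.
First burn Δv₁ = |v_p − v₁| = 2.3014 km/s.
Circular speed at r₂: v₂ = √(μ/r₂) = 2.5268 km/s.
Transfer-orbit speed at r₂: v_a = √[μ(2/r₂ − 1/a_t)] = 1.2165 km/s.
Second burn Δv₂ = |v₂ − v_a| = 1.3103 km/s.
Δv = Δv₁ + Δv₂ = 2.3014 + 1.3103 = 3.612 km/s.

Δv = 3612 m/s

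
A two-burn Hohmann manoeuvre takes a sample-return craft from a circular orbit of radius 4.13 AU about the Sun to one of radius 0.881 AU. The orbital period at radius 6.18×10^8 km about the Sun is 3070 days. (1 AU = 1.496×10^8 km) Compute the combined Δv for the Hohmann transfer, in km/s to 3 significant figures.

From Kepler's third law T² = 4π²r³/μ at r = 6.18×10^8 km, T = 3070 days = 3070 × 86400 s = 2.65248×10^8 s: μ = 4π²r³/T² = 1.32441×10^11 km³/s².
In km: r₁ = 4.13 × 1.496×10^8 = 6.17848×10^8 km; r₂ = 0.881 × 1.496×10^8 = 1.317976×10^8 km.
Transfer-ellipse semi-major axis a_t = (r₁ + r₂)/2 = (6.17848×10^8 + 1.317976×10^8)/2 = 3.748228×10^8 km.
Circular speed at r₁: v₁ = √(μ/r₁) = √(1.32441×10^11/6.17848×10^8) = 14.641 km/s.
On the transfer ellipse at r₁, vis-viva gives v_a = √[μ(2/r₁ − 1/a_t)] = 8.6818 km/s.
First burn Δv₁ = |v_a − v₁| = 5.959 km/s.
Circular speed at r₂: v₂ = √(μ/r₂) = 31.700 km/s.
Transfer-orbit speed at r₂: v_p = √[μ(2/r₂ − 1/a_t)] = 40.699 km/s.
Second burn Δv₂ = |v₂ − v_p| = 8.999 km/s.
Δv = Δv₁ + Δv₂ = 5.959 + 8.999 = 14.96 km/s.

Δv = 15.0 km/s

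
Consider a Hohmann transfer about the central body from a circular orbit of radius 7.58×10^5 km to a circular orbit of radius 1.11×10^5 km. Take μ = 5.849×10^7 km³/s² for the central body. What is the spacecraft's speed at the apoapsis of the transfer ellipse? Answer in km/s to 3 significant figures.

Transfer-ellipse semi-major axis a_t = (r₁ + r₂)/2 = (7.580×10^5 + 1.110×10^5)/2 = 4.345×10^5 km.
At apoapsis, r = 7.580×10^5 km.
Vis-viva: v = √[μ(2/r − 1/a_t)] = √[5.849×10^7 × (2/7.580×10^5 − 1/4.345×10^5)] = 4.440 km/s.

v = 4.44 km/s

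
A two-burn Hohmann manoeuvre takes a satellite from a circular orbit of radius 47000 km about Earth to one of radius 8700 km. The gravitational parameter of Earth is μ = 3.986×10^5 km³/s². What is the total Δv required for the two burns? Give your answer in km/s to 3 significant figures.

Δv = 3.31 km/s

Semi-major axis of the transfer orbit: a_t = (47000 + 8700)/2 = 27850 km.
Circular speed at r₁: v₁ = √(μ/r₁) = √(3.986×10^5/47000) = 2.91219 km/s.
On the transfer ellipse at r₁, vis-viva equation gives v_a = √[μ(2/r₁ − 1/a_t)] = 1.62767 km/s.
First burn Δv₁ = |v_a − v₁| = 1.285 km/s.
Circular speed at r₂: v₂ = √(μ/r₂) = 6.769 km/s.
Transfer-orbit speed at r₂: v_p = √[μ(2/r₂ − 1/a_t)] = 8.793 km/s.
Second burn Δv₂ = |v₂ − v_p| = 2.024 km/s.
Δv = Δv₁ + Δv₂ = 1.285 + 2.024 = 3.309 km/s.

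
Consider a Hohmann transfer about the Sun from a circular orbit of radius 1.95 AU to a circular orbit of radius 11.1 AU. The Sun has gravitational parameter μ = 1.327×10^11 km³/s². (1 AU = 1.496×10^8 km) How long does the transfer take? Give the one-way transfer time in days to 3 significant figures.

In km: r₁ = 1.95 × 1.496×10^8 = 2.9172×10^8 km; r₂ = 11.1 × 1.496×10^8 = 1.66056×10^9 km.
Transfer-ellipse semi-major axis a_t = (r₁ + r₂)/2 = (2.9172×10^8 + 1.66056×10^9)/2 = 9.7614×10^8 km.
Half the transfer-orbit period gives t = π√(a_t³/μ) = 2.630×10^8 s.
Converting: 2.630×10^8 s ÷ 86400 s/day = 3040 days.

t = 3040 days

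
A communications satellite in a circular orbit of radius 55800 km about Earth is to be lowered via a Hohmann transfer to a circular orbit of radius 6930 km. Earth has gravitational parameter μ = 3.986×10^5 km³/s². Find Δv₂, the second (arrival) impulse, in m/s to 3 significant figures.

Δv₂ = 2530 m/s

The Hohmann ellipse has a_t = (r₁ + r₂)/2 = 31365 km.
Circular speed at r = 6930 km: v_c = √(μ/r) = 7.5841 km/s.
Transfer-orbit speed at the same r (vis-viva, a = a_t): v_t = √[μ(2/r − 1/a_t)] = 10.116 km/s.
Δv₂ = |v_t − v_c| = |10.116 − 7.5841| = 2.532 km/s.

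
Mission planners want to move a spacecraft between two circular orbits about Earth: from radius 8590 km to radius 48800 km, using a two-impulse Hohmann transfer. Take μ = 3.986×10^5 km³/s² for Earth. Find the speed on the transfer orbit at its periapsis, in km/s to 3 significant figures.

The Hohmann ellipse has a_t = (r₁ + r₂)/2 = 28695 km.
At periapsis, r = 8590 km.
Vis-viva: v = √[μ(2/r − 1/a_t)] = √[3.986×10^5 × (2/8590 − 1/28695)] = 8.883 km/s.

v = 8.88 km/s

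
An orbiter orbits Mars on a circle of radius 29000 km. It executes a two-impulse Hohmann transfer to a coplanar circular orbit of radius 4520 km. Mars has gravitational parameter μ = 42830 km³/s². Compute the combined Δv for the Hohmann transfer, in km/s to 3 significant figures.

The Hohmann ellipse has a_t = (r₁ + r₂)/2 = 16760 km.
At r₁ the circular-orbit speed is v₁ = √(μ/r₁) = 1.2153 km/s.
Transfer-orbit speed at r₁ (v² = μ(2/r − 1/a)): v_a = √[μ(2/r₁ − 1/a_t)] = 0.63111 km/s.
First burn Δv₁ = |v_a − v₁| = 0.5842 km/s.
Circular speed at r₂: v₂ = √(μ/r₂) = 3.0783 km/s.
Transfer-orbit speed at r₂: v_p = √[μ(2/r₂ − 1/a_t)] = 4.0492 km/s.
Second burn Δv₂ = |v₂ − v_p| = 0.9709 km/s.
Total Δv = Δv₁ + Δv₂ = 1.555 km/s.

Δv = 1.56 km/s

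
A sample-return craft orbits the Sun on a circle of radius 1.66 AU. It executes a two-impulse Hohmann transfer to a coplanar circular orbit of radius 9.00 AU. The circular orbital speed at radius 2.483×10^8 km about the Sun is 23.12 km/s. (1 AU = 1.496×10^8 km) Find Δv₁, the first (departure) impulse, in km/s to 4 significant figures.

From the circular-orbit relation v² = μ/r at r = 2.483×10^8 km: μ = v²r = (23.12)² × 2.483×10^8 = 1.32725×10^11 km³/s².
In km: r₁ = 1.66 × 1.496×10^8 = 2.48336×10^8 km; r₂ = 9.00 × 1.496×10^8 = 1.3464×10^9 km.
Transfer-ellipse semi-major axis a_t = (r₁ + r₂)/2 = (2.48336×10^8 + 1.3464×10^9)/2 = 7.97368×10^8 km.
On the circular orbit at r = 2.48336×10^8 km, v_c = √(μ/r) = 23.118 km/s.
Vis-viva on the transfer ellipse at r = 2.48336×10^8 km gives v_t = √[μ(2/r − 1/a_t)] = 30.041 km/s.
Δv₁ = |v_t − v_c| = |30.041 − 23.118| = 6.923 km/s.

Δv₁ = 6.923 km/s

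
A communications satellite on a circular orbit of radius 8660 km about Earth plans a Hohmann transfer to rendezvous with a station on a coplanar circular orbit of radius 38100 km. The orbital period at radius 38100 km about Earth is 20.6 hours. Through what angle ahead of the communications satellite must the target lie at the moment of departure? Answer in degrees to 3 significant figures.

φ = 93.5°

From Kepler's third law T² = 4π²r³/μ at r = 38100 km, T = 20.6 hours = 20.6 × 3600 s = 74160 s: μ = 4π²r³/T² = 3.97004×10^5 km³/s².
The Hohmann ellipse has a_t = (r₁ + r₂)/2 = 23380 km.
The half-period of the transfer ellipse is t = π√(a_t³/μ) = 17825 s.
Target angular speed ω₂ = √(μ/r₂³) = 8.4725×10^-5 rad/s.
Angle swept by the target during transfer: ω₂·t = 1.5102 rad = 86.53°.
Arrival is 180° from departure on the ellipse, so φ = 180° − 86.53° = 93.5°.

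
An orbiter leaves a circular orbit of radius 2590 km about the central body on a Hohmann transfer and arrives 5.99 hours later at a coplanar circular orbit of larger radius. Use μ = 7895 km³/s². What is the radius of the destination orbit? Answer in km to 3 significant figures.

r₂ = 11800 km

Transfer time t = 5.99 hours = 21564 s, and t = π√(a_t³/μ).
So a_t = (μ t²/π²)^(1/3) = (7895 × (21564)² / π²)^(1/3) = 7191.8 km.
Since a_t = (r₁ + r₂)/2, r₂ = 2a_t − r₁ = 2×7191.8 − 2590 = 11793.6 km.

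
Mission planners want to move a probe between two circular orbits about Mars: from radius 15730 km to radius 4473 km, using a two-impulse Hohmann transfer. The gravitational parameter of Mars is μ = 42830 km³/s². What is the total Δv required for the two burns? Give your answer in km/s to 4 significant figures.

The Hohmann ellipse has a_t = (r₁ + r₂)/2 = 10101.5 km.
At r₁ the circular-orbit speed is v₁ = √(μ/r₁) = 1.6501 km/s.
On the transfer ellipse at r₁, vis-viva gives v_a = √[μ(2/r₁ − 1/a_t)] = 1.0980 km/s.
First burn Δv₁ = |v_a − v₁| = 0.5521 km/s.
Circular speed at r₂: v₂ = √(μ/r₂) = 3.094 km/s.
Transfer-orbit speed at r₂: v_p = √[μ(2/r₂ − 1/a_t)] = 3.861 km/s.
Second burn Δv₂ = |v₂ − v_p| = 0.7670 km/s.
Δv = Δv₁ + Δv₂ = 0.5521 + 0.7670 = 1.319 km/s.

Δv = 1.319 km/s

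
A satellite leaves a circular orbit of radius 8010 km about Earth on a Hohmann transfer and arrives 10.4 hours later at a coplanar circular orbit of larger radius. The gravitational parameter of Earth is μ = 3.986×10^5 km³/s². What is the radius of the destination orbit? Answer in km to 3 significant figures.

r₂ = 68800 km

Transfer time t = 10.4 hours = 37440 s, and t = π√(a_t³/μ).
So a_t = (μ t²/π²)^(1/3) = (3.986×10^5 × (37440)² / π²)^(1/3) = 38398 km.
Since a_t = (r₁ + r₂)/2, r₂ = 2a_t − r₁ = 2×38398 − 8010 = 68786 km.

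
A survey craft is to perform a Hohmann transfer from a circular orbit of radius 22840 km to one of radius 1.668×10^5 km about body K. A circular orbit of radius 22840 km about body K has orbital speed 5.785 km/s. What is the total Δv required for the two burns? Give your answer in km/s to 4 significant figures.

Δv = 2.978 km/s

From the circular-orbit relation v² = μ/r at r = 22840 km: μ = v²r = (5.785)² × 22840 = 7.64369×10^5 km³/s².
The Hohmann ellipse has a_t = (r₁ + r₂)/2 = 94820 km.
Circular speed at r₁: v₁ = √(μ/r₁) = √(7.64369×10^5/22840) = 5.785 km/s.
Transfer-orbit speed at r₁ (vis-viva): v_p = √[μ(2/r₁ − 1/a_t)] = 7.673 km/s.
First burn Δv₁ = |v_p − v₁| = 1.888 km/s.
At r₂, v₂ = √(μ/r₂) = 2.141 km/s.
Transfer-orbit speed at r₂: v_a = √[μ(2/r₂ − 1/a_t)] = 1.051 km/s.
Second burn Δv₂ = |v₂ − v_a| = 1.090 km/s.
Δv = Δv₁ + Δv₂ = 1.888 + 1.090 = 2.978 km/s.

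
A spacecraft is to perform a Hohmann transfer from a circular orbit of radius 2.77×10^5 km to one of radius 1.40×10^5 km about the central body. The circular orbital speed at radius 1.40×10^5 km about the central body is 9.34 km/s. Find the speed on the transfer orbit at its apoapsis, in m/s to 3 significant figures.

From the circular-orbit relation v² = μ/r at r = 1.40×10^5 km: μ = v²r = (9.34)² × 1.40×10^5 = 1.22130×10^7 km³/s².
Semi-major axis of the transfer orbit: a_t = (2.770×10^5 + 1.400×10^5)/2 = 2.085×10^5 km.
The apoapsis of the transfer ellipse is at r = 2.770×10^5 km.
Vis-viva: v = √[μ(2/r − 1/a_t)] = √[1.22130×10^7 × (2/2.770×10^5 − 1/2.085×10^5)] = 5.441 km/s.

v = 5440 m/s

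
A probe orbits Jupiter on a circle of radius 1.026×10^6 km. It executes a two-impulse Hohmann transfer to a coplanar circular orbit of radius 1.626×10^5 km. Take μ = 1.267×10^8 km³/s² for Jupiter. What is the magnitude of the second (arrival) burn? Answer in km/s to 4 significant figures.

Δv₂ = 8.763 km/s

The Hohmann ellipse has a_t = (r₁ + r₂)/2 = 5.943×10^5 km.
On the circular orbit at r = 1.626×10^5 km, v_c = √(μ/r) = 27.914 km/s.
Vis-viva on the transfer ellipse at r = 1.626×10^5 km gives v_t = √[μ(2/r − 1/a_t)] = 36.677 km/s.
Δv₂ = |v_t − v_c| = |36.677 − 27.914| = 8.763 km/s.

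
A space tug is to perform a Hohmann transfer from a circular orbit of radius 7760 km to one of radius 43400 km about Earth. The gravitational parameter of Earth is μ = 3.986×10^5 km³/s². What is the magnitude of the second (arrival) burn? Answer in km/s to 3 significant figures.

Δv₂ = 1.36 km/s

Transfer-ellipse semi-major axis a_t = (r₁ + r₂)/2 = (7760 + 43400)/2 = 25580 km.
On the circular orbit at r = 43400 km, v_c = √(μ/r) = 3.0306 km/s.
Transfer-orbit speed at the same r (vis-viva, a = a_t): v_t = √[μ(2/r − 1/a_t)] = 1.6692 km/s.
Δv₂ = |v_t − v_c| = |1.6692 − 3.0306| = 1.361 km/s.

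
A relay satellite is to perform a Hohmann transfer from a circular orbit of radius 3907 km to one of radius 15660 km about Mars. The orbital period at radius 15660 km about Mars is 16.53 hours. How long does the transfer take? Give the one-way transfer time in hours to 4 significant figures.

From Kepler's third law T² = 4π²r³/μ at r = 15660 km, T = 16.53 hours = 16.53 × 3600 s = 59508 s: μ = 4π²r³/T² = 42813.9 km³/s².
The Hohmann ellipse has a_t = (r₁ + r₂)/2 = 9783.5 km.
Half the transfer-orbit period gives t = π√(a_t³/μ) = 14690 s.
Converting: 14690 s ÷ 3600 s/hour = 4.081 hours.

t = 4.081 hours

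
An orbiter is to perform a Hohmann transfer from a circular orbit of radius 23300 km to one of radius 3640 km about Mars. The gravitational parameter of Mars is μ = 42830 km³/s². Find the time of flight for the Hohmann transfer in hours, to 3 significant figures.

Semi-major axis of the transfer orbit: a_t = (23300 + 3640)/2 = 13470 km.
Half the transfer-orbit period gives t = π√(a_t³/μ) = 23730 s.
Converting: 23730 s ÷ 3600 s/hour = 6.59 hours.

t = 6.59 hours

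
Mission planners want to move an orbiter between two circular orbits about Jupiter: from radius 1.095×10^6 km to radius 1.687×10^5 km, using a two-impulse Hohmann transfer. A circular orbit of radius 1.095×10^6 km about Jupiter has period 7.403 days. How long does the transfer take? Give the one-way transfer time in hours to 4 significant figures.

t = 38.94 hours

From Kepler's third law T² = 4π²r³/μ at r = 1.095×10^6 km, T = 7.403 days = 7.403 × 86400 s = 6.396192×10^5 s: μ = 4π²r³/T² = 1.26695×10^8 km³/s².
The Hohmann ellipse has a_t = (r₁ + r₂)/2 = 6.3185×10^5 km.
Transfer time t = π√(a_t³/μ) = π√((6.3185×10^5)³ / 1.26695×10^8) = 1.402×10^5 s.
Converting: 1.402×10^5 s ÷ 3600 s/hour = 38.94 hours.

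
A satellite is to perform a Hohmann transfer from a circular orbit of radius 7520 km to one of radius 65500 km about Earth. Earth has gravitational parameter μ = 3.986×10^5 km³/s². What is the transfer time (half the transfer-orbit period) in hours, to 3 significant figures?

Transfer-ellipse semi-major axis a_t = (r₁ + r₂)/2 = (7520 + 65500)/2 = 36510 km.
By Kepler's third law the transfer-orbit period is T = 2π√(a_t³/μ), so t = T/2 = 34710 s.
Converting: 34710 s ÷ 3600 s/hour = 9.64 hours.

t = 9.64 hours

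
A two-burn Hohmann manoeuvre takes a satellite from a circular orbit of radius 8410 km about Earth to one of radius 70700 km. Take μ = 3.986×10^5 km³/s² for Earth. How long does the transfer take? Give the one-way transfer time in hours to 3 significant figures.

t = 10.9 hours

Transfer-ellipse semi-major axis a_t = (r₁ + r₂)/2 = (8410 + 70700)/2 = 39555 km.
By Kepler's third law the transfer-orbit period is T = 2π√(a_t³/μ), so t = T/2 = 39150 s.
Converting: 39150 s ÷ 3600 s/hour = 10.9 hours.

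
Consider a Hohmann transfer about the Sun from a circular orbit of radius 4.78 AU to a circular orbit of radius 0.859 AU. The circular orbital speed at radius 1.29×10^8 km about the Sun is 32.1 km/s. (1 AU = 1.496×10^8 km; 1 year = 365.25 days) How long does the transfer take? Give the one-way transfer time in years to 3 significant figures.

t = 2.37 years

From the circular-orbit relation v² = μ/r at r = 1.29×10^8 km: μ = v²r = (32.1)² × 1.29×10^8 = 1.32923×10^11 km³/s².
In km: r₁ = 4.78 × 1.496×10^8 = 7.15088×10^8 km; r₂ = 0.859 × 1.496×10^8 = 1.285064×10^8 km.
Semi-major axis of the transfer orbit: a_t = (7.15088×10^8 + 1.285064×10^8)/2 = 4.217972×10^8 km.
Transfer time t = π√(a_t³/μ) = π√((4.217972×10^8)³ / 1.32923×10^11) = 7.465×10^7 s.
Converting: 7.465×10^7 s ÷ 3.15576×10^7 s/year (365.25 × 86400) = 2.37 years.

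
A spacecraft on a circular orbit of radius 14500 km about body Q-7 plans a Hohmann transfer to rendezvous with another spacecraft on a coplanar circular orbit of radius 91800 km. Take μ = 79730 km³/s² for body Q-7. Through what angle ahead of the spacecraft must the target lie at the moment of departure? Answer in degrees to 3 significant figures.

The Hohmann ellipse has a_t = (r₁ + r₂)/2 = 53150 km.
Transfer time t = π√(a_t³/μ) = 1.3633×10^5 s.
Target angular speed ω₂ = √(μ/r₂³) = 1.0152×10^-5 rad/s.
Angle swept by the target during transfer: ω₂·t = 1.384 rad = 79.30°.
The spacecraft traverses 180° on the transfer ellipse, so the target must lead by 180° − 79.30° = 101°.

φ = 101°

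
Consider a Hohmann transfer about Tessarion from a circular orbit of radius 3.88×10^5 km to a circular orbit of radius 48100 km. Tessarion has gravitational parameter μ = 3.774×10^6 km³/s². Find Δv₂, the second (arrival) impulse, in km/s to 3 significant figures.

Semi-major axis of the transfer orbit: a_t = (3.880×10^5 + 48100)/2 = 2.1805×10^5 km.
Circular speed at r = 48100 km: v_c = √(μ/r) = 8.8579 km/s.
Transfer-orbit speed at the same r (vis-viva, a = a_t): v_t = √[μ(2/r − 1/a_t)] = 11.816 km/s.
Δv₂ = |v_t − v_c| = |11.816 − 8.8579| = 2.958 km/s.

Δv₂ = 2.96 km/s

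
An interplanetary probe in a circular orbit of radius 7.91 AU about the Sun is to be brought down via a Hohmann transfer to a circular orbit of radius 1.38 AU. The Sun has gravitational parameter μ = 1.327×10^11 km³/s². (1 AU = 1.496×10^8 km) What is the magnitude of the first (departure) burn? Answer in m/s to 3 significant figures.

Δv₁ = 4820 m/s

In km: r₁ = 7.91 × 1.496×10^8 = 1.183336×10^9 km; r₂ = 1.38 × 1.496×10^8 = 2.06448×10^8 km.
The Hohmann ellipse has a_t = (r₁ + r₂)/2 = 6.94892×10^8 km.
Circular speed at r = 1.183336×10^9 km: v_c = √(μ/r) = 10.59 km/s.
Transfer-orbit speed at the same r (vis-viva, a = a_t): v_t = √[μ(2/r − 1/a_t)] = 5.772 km/s.
Δv₁ = |v_t − v_c| = |5.772 − 10.59| = 4.818 km/s.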